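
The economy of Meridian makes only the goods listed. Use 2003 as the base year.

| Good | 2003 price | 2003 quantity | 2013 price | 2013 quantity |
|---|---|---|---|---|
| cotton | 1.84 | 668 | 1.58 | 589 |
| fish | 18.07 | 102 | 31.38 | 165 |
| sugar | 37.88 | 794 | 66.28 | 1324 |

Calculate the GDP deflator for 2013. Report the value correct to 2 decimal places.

Nominal GDP 2013 = 1.58·589 + 31.38·165 + 66.28·1324 = 93863.04.
Real GDP 2013 (at 2003 prices) = 1.84·589 + 18.07·165 + 37.88·1324 = 54218.43.
Deflator = Nominal/Real × 100 = 93863.04/54218.43 × 100 = 173.120.

173.12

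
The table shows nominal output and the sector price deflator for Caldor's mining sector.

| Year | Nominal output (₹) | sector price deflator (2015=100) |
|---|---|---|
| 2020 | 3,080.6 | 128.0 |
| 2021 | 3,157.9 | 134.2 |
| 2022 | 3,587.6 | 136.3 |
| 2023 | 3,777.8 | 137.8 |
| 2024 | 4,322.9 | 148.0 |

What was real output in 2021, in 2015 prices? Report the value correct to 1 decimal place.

₹2,353.1

Real output 2021 = 3157.9 / 1.342 = 2353.13.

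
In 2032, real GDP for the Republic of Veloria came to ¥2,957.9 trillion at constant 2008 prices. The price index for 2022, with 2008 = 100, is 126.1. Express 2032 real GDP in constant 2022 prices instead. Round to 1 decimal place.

¥3,729.9 trillion

Real GDP in 2022 prices = Real GDP in 2008 prices × (P_2022/P_2008) = 2957.9 × 1.261 = 3729.91.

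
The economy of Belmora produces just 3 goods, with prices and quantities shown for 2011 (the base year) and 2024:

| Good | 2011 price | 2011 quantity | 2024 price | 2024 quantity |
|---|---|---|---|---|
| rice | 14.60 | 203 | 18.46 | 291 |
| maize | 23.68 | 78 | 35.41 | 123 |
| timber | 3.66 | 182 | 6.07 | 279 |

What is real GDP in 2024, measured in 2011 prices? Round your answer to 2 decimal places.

Real GDP 2024 = Σ (p_2011 × q_2024) = 14.60·291 + 23.68·123 + 3.66·279 = 8182.38.

8182.38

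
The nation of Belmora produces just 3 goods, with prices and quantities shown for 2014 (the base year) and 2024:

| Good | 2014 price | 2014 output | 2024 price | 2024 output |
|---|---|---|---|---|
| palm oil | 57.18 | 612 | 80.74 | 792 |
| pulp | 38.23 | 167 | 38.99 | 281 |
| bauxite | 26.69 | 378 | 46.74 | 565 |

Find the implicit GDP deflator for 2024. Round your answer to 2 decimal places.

142.47

Nominal GDP 2024 = 80.74·792 + 38.99·281 + 46.74·565 = 101310.37.
Real GDP 2024 (at 2014 prices) = 57.18·792 + 38.23·281 + 26.69·565 = 71109.04.
Deflator = Nominal/Real × 100 = 101310.37/71109.04 × 100 = 142.472.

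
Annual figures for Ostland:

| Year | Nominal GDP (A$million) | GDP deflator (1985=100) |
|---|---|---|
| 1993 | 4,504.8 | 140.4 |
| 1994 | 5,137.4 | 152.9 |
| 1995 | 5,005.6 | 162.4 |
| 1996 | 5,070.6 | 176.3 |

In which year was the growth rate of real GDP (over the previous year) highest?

1994

1994: real = 5137.4/1.529 = 3359.97; growth vs 1993 (3208.55) = 4.72%.
1995: real = 5005.6/1.624 = 3082.27; growth vs 1994 (3359.97) = -8.26%.
1996: real = 5070.6/1.763 = 2876.12; growth vs 1995 (3082.27) = -6.69%.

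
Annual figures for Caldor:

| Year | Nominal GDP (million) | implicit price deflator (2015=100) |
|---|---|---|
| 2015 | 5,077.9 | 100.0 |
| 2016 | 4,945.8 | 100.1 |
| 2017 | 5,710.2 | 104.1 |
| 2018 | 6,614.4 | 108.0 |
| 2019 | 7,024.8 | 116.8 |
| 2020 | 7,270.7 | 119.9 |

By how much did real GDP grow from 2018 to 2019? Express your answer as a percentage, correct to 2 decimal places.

Real GDP 2018 = 6614.4/1.080 = 6124.44.
Real GDP 2019 = 7024.8/1.168 = 6014.38.
Change = 6014.38/6124.44 − 1 = -0.0180.

-1.80%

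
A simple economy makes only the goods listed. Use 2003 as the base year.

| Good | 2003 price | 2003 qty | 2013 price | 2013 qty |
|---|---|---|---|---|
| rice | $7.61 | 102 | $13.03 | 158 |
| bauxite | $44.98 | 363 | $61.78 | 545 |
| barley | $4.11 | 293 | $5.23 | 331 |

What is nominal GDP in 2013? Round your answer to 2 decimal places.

Nominal GDP 2013 = Σ (p_2013 × q_2013) = 13.03·158 + 61.78·545 + 5.23·331 = 37459.97.

$37459.97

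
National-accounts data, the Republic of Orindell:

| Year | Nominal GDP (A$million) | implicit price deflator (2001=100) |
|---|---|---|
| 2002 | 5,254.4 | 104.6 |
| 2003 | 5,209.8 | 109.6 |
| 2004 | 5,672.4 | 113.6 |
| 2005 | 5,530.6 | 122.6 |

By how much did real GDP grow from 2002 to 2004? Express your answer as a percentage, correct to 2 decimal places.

-0.60%

Real GDP 2002 = 5254.4/1.046 = 5023.33.
Real GDP 2004 = 5672.4/1.136 = 4993.31.
Change = 4993.31/5023.33 − 1 = -0.0060.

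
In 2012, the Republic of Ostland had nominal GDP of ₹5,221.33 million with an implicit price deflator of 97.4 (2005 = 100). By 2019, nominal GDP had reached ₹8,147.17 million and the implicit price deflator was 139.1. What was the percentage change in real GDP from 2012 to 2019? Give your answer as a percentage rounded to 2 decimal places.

9.26%

Deflate each year: 2012 → 5221.33/0.974 = 5360.71; 2019 → 8147.17/1.391 = 5857.06.
So real GDP changed by 5857.06/5360.71 − 1 = 0.0926, i.e. 9.26%.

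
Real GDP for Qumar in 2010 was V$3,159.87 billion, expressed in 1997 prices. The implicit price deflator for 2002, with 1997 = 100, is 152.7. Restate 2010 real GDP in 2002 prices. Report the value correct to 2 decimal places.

Real GDP in 2002 prices = Real GDP in 1997 prices × (P_2002/P_1997) = 3159.87 × 1.527 = 4825.12.

V$4,825.12 billion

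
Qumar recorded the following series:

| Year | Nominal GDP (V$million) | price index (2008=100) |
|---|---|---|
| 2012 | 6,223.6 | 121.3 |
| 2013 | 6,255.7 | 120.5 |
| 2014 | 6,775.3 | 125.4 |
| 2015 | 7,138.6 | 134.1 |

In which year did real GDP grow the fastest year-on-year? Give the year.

2014

2013: real = 6255.7/1.205 = 5191.45; growth vs 2012 (5130.75) = 1.18%.
2014: real = 6775.3/1.254 = 5402.95; growth vs 2013 (5191.45) = 4.07%.
2015: real = 7138.6/1.341 = 5323.34; growth vs 2014 (5402.95) = -1.47%.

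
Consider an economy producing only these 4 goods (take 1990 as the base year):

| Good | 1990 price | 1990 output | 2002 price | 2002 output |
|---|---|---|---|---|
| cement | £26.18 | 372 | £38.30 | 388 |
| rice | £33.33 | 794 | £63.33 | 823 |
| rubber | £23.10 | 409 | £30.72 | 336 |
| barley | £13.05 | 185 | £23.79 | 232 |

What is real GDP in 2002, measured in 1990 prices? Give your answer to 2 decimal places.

£48377.63

Real GDP 2002 = Σ (p_1990 × q_2002) = 26.18·388 + 33.33·823 + 23.10·336 + 13.05·232 = 48377.63.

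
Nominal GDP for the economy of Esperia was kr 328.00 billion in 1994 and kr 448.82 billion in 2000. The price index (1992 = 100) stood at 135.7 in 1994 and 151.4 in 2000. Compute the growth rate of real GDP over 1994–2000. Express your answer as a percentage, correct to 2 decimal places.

Real GDP 1994 = 328.00 / 1.357 = 241.71.
Real GDP 2000 = 448.82 / 1.514 = 296.45.
Real growth = 296.45 / 241.71 − 1 = 0.2265.

22.65%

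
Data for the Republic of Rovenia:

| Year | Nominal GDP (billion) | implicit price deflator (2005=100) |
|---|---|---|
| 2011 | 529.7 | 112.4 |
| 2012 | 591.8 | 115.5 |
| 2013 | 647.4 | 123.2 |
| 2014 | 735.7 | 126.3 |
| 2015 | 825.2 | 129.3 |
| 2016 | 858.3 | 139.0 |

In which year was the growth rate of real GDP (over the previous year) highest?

2014

2012: real = 591.8/1.155 = 512.38; growth vs 2011 (471.26) = 8.73%.
2013: real = 647.4/1.232 = 525.49; growth vs 2012 (512.38) = 2.56%.
2014: real = 735.7/1.263 = 582.50; growth vs 2013 (525.49) = 10.85%.
2015: real = 825.2/1.293 = 638.21; growth vs 2014 (582.50) = 9.56%.
2016: real = 858.3/1.390 = 617.48; growth vs 2015 (638.21) = -3.25%.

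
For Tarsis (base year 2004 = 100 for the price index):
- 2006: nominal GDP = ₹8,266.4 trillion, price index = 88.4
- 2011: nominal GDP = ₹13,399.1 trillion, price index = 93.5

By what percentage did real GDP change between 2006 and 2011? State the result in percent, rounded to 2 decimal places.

53.25%

Deflate each year: 2006 → 8266.4/0.884 = 9351.13; 2011 → 13399.1/0.935 = 14330.59.
So real GDP changed by 14330.59/9351.13 − 1 = 0.5325, i.e. 53.25%.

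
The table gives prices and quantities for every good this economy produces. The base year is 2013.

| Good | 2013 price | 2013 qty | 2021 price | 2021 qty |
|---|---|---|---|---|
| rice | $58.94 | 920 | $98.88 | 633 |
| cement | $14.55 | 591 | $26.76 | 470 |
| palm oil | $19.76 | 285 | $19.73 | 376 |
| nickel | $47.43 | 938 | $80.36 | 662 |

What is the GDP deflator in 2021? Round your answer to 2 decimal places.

163.64

Nominal GDP 2021 = 98.88·633 + 26.76·470 + 19.73·376 + 80.36·662 = 135785.04.
Real GDP 2021 (at 2013 prices) = 58.94·633 + 14.55·470 + 19.76·376 + 47.43·662 = 82975.94.
Deflator = Nominal/Real × 100 = 135785.04/82975.94 × 100 = 163.644.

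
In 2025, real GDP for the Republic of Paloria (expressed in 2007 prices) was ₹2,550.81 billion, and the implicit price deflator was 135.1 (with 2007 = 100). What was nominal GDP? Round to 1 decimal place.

₹3,446.1 billion

Nominal GDP = Real × (implicit price deflator/100) = 2550.81 × 1.351 = 3446.14.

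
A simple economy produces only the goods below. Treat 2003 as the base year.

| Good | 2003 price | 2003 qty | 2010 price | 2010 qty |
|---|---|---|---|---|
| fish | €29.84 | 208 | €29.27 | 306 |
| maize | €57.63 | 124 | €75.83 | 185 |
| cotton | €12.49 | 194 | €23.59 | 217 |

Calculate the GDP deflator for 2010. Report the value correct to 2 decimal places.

Nominal GDP 2010 = 29.27·306 + 75.83·185 + 23.59·217 = 28104.20.
Real GDP 2010 (at 2003 prices) = 29.84·306 + 57.63·185 + 12.49·217 = 22502.92.
Deflator = Nominal/Real × 100 = 28104.20/22502.92 × 100 = 124.891.

124.89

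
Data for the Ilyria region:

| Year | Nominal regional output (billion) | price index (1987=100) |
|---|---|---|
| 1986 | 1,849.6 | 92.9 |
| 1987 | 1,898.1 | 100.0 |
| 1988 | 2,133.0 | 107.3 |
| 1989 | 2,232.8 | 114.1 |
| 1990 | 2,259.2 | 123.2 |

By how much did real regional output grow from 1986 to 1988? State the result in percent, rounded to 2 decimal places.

Real regional output 1986 = 1849.6/0.929 = 1990.96.
Real regional output 1988 = 2133.0/1.073 = 1987.88.
Change = 1987.88/1990.96 − 1 = -0.0015.

-0.15%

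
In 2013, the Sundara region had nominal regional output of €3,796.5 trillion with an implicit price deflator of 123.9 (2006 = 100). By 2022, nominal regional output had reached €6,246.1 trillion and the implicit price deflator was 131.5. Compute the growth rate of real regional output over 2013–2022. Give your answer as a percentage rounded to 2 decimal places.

Real regional output 2013 = 3796.5 / 1.239 = 3064.16.
Real regional output 2022 = 6246.1 / 1.315 = 4749.89.
Real growth = 4749.89 / 3064.16 − 1 = 0.5501.

55.01%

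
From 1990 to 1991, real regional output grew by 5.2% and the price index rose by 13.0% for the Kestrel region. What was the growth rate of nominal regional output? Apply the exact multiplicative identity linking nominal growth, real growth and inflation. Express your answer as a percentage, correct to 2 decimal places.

18.88%

(1 + g_nom) = (1 + g_real)(1 + π) = 1.0520 × 1.1300 = 1.18876.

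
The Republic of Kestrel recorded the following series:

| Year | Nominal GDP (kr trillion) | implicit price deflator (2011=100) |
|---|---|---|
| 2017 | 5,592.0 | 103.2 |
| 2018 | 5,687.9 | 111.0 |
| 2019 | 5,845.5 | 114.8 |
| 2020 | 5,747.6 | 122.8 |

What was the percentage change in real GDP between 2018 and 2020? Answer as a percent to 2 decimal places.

-8.66%

Real GDP 2018 = 5687.9/1.110 = 5124.23.
Real GDP 2020 = 5747.6/1.228 = 4680.46.
Change = 4680.46/5124.23 − 1 = -0.0866.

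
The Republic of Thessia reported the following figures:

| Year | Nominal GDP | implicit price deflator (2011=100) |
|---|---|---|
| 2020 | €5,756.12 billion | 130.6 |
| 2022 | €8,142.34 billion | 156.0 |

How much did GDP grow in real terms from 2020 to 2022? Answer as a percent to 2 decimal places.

18.42%

Deflate each year: 2020 → 5756.12/1.306 = 4407.44; 2022 → 8142.34/1.560 = 5219.45.
So real GDP changed by 5219.45/4407.44 − 1 = 0.1842, i.e. 18.42%.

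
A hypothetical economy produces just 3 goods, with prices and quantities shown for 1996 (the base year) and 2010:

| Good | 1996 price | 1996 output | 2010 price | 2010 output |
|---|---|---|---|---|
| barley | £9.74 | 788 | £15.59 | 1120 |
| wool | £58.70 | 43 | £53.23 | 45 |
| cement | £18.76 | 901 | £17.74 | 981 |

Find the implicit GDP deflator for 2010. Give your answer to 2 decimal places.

116.60

Nominal GDP 2010 = 15.59·1120 + 53.23·45 + 17.74·981 = 37259.09.
Real GDP 2010 (at 1996 prices) = 9.74·1120 + 58.70·45 + 18.76·981 = 31953.86.
Deflator = Nominal/Real × 100 = 37259.09/31953.86 × 100 = 116.603.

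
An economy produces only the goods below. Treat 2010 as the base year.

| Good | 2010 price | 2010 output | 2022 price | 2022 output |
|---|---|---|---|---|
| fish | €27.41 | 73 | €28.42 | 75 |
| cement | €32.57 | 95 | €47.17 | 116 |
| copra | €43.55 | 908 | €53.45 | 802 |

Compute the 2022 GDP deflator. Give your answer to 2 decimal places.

123.82

Nominal GDP 2022 = 28.42·75 + 47.17·116 + 53.45·802 = 50470.12.
Real GDP 2022 (at 2010 prices) = 27.41·75 + 32.57·116 + 43.55·802 = 40760.97.
Deflator = Nominal/Real × 100 = 50470.12/40760.97 × 100 = 123.820.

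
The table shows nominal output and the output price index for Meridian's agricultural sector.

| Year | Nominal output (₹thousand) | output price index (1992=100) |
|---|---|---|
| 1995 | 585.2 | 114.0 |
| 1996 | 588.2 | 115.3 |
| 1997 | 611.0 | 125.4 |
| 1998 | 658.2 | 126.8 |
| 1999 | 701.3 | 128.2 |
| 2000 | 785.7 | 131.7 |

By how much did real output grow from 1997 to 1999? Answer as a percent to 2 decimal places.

12.27%

Real output 1997 = 611.0/1.254 = 487.24.
Real output 1999 = 701.3/1.282 = 547.04.
Change = 547.04/487.24 − 1 = 0.1227.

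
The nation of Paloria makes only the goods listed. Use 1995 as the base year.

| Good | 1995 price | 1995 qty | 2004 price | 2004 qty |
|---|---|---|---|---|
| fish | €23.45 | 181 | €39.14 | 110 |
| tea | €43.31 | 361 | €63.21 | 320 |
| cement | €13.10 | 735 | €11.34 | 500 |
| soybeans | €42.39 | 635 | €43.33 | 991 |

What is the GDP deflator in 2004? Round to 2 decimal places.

112.53

Nominal GDP 2004 = 39.14·110 + 63.21·320 + 11.34·500 + 43.33·991 = 73142.63.
Real GDP 2004 (at 1995 prices) = 23.45·110 + 43.31·320 + 13.10·500 + 42.39·991 = 64997.19.
Deflator = Nominal/Real × 100 = 73142.63/64997.19 × 100 = 112.532.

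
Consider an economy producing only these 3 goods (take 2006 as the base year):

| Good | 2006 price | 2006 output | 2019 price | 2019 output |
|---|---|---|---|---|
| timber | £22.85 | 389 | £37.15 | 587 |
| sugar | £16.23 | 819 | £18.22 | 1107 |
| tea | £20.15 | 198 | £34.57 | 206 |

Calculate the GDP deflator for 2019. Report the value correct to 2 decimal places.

Nominal GDP 2019 = 37.15·587 + 18.22·1107 + 34.57·206 = 49098.01.
Real GDP 2019 (at 2006 prices) = 22.85·587 + 16.23·1107 + 20.15·206 = 35530.46.
Deflator = Nominal/Real × 100 = 49098.01/35530.46 × 100 = 138.186.

138.19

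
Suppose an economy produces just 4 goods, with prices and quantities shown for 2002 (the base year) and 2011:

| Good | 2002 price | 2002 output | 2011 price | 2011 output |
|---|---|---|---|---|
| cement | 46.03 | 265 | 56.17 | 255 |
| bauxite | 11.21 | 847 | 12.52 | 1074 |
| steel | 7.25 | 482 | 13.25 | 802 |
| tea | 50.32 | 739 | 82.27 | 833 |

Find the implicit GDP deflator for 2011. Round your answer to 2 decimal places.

Nominal GDP 2011 = 56.17·255 + 12.52·1074 + 13.25·802 + 82.27·833 = 106927.24.
Real GDP 2011 (at 2002 prices) = 46.03·255 + 11.21·1074 + 7.25·802 + 50.32·833 = 71508.25.
Deflator = Nominal/Real × 100 = 106927.24/71508.25 × 100 = 149.531.

149.53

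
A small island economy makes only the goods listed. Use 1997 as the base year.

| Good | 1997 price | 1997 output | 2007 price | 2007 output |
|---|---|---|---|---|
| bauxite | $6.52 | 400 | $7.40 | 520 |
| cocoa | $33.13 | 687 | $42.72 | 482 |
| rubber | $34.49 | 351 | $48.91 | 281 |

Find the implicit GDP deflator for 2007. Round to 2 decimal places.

131.43

Nominal GDP 2007 = 7.40·520 + 42.72·482 + 48.91·281 = 38182.75.
Real GDP 2007 (at 1997 prices) = 6.52·520 + 33.13·482 + 34.49·281 = 29050.75.
Deflator = Nominal/Real × 100 = 38182.75/29050.75 × 100 = 131.435.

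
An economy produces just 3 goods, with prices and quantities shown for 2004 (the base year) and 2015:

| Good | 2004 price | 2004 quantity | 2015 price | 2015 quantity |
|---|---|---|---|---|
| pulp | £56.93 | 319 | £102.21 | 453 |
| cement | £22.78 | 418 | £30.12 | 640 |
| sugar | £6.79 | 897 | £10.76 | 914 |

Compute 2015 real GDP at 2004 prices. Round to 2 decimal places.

£46574.55

Real GDP 2015 = Σ (p_2004 × q_2015) = 56.93·453 + 22.78·640 + 6.79·914 = 46574.55.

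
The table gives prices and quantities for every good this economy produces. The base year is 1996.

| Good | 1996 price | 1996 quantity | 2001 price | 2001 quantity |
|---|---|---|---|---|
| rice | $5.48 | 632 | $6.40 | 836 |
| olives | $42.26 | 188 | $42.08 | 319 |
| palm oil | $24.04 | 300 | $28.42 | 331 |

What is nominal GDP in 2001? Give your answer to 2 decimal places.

$28180.94

Nominal GDP 2001 = Σ (p_2001 × q_2001) = 6.40·836 + 42.08·319 + 28.42·331 = 28180.94.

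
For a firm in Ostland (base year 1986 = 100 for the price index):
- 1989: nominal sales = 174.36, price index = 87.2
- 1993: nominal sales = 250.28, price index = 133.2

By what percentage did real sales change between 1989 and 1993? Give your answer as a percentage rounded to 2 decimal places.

-6.03%

Deflate each year: 1989 → 174.36/0.872 = 199.95; 1993 → 250.28/1.332 = 187.90.
So real sales changed by 187.90/199.95 − 1 = -0.0603, i.e. -6.03%.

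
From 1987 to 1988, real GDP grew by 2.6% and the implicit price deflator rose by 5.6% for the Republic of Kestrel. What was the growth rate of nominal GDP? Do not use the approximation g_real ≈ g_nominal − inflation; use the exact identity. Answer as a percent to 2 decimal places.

(1 + g_nom) = (1 + g_real)(1 + π) = 1.0260 × 1.0560 = 1.08346.

8.35%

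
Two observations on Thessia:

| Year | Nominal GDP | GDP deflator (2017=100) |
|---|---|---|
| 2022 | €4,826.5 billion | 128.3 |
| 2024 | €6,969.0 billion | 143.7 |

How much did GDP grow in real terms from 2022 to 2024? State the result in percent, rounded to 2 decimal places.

28.92%

Real GDP 2022 = 4826.5 / 1.283 = 3761.89.
Real GDP 2024 = 6969.0 / 1.437 = 4849.69.
Real growth = 4849.69 / 3761.89 − 1 = 0.2892.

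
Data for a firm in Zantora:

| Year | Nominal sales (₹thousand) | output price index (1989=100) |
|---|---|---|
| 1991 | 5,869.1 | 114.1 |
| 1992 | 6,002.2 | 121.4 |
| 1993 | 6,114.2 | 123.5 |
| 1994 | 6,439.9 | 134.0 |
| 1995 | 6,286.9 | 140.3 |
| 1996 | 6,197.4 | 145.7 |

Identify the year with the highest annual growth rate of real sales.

1992: real = 6002.2/1.214 = 4944.15; growth vs 1991 (5143.82) = -3.88%.
1993: real = 6114.2/1.235 = 4950.77; growth vs 1992 (4944.15) = 0.13%.
1994: real = 6439.9/1.340 = 4805.90; growth vs 1993 (4950.77) = -2.93%.
1995: real = 6286.9/1.403 = 4481.04; growth vs 1994 (4805.90) = -6.76%.
1996: real = 6197.4/1.457 = 4253.53; growth vs 1995 (4481.04) = -5.08%.

1993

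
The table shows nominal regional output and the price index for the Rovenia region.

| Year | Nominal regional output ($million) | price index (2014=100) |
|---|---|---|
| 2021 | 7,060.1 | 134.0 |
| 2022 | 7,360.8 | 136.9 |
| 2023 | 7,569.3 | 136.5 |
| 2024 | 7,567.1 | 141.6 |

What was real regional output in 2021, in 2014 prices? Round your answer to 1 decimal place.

Real regional output 2021 = 7060.1 / 1.340 = 5268.73.

$5,268.7 million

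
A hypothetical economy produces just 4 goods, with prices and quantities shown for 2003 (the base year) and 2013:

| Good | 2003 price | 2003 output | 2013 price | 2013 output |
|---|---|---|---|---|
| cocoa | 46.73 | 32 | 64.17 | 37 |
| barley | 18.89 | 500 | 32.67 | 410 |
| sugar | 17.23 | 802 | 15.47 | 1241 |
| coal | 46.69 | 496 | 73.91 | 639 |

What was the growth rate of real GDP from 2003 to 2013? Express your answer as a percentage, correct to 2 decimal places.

Real GDP 2003 = Nominal GDP 2003 = 46.73·32 + 18.89·500 + 17.23·802 + 46.69·496 = 47917.06.
Real GDP 2013 (at 2003 prices) = 46.73·37 + 18.89·410 + 17.23·1241 + 46.69·639 = 60691.25.
Real growth = 60691.25/47917.06 − 1 = 0.2666.

26.66%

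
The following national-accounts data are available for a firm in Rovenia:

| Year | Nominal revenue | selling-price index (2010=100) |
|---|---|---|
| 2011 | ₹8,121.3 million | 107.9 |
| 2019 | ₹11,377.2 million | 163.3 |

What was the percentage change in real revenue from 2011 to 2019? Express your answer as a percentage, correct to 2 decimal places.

Real revenue 2011 = 8121.3 / 1.079 = 7526.69.
Real revenue 2019 = 11377.2 / 1.633 = 6967.05.
Real growth = 6967.05 / 7526.69 − 1 = -0.0744.

-7.44%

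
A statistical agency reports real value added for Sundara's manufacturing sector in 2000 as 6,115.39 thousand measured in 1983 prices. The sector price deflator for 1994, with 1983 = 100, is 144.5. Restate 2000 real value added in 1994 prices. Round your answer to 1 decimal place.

8,836.7 thousand

Real value added in 1994 prices = Real value added in 1983 prices × (P_1994/P_1983) = 6115.39 × 1.445 = 8836.74.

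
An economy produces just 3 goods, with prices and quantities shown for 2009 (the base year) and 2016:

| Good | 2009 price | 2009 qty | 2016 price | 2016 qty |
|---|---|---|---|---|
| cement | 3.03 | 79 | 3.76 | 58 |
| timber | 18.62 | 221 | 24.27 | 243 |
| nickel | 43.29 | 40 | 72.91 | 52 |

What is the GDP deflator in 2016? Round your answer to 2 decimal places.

Nominal GDP 2016 = 3.76·58 + 24.27·243 + 72.91·52 = 9907.01.
Real GDP 2016 (at 2009 prices) = 3.03·58 + 18.62·243 + 43.29·52 = 6951.48.
Deflator = Nominal/Real × 100 = 9907.01/6951.48 × 100 = 142.517.

142.52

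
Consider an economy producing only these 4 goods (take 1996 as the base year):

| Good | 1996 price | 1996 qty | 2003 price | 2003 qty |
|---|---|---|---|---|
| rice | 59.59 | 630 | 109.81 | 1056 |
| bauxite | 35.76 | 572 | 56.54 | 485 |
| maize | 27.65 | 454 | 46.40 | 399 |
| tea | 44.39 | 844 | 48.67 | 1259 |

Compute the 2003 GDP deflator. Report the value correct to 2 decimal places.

Nominal GDP 2003 = 109.81·1056 + 56.54·485 + 46.40·399 + 48.67·1259 = 223170.39.
Real GDP 2003 (at 1996 prices) = 59.59·1056 + 35.76·485 + 27.65·399 + 44.39·1259 = 147190.00.
Deflator = Nominal/Real × 100 = 223170.39/147190.00 × 100 = 151.621.

151.62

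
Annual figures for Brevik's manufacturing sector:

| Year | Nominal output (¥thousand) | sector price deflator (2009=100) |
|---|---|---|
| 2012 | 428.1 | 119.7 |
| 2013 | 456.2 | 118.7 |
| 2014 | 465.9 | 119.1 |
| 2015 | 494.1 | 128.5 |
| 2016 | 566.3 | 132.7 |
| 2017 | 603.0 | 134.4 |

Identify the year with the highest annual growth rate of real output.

2013: real = 456.2/1.187 = 384.33; growth vs 2012 (357.64) = 7.46%.
2014: real = 465.9/1.191 = 391.18; growth vs 2013 (384.33) = 1.78%.
2015: real = 494.1/1.285 = 384.51; growth vs 2014 (391.18) = -1.71%.
2016: real = 566.3/1.327 = 426.75; growth vs 2015 (384.51) = 10.99%.
2017: real = 603.0/1.344 = 448.66; growth vs 2016 (426.75) = 5.13%.

2016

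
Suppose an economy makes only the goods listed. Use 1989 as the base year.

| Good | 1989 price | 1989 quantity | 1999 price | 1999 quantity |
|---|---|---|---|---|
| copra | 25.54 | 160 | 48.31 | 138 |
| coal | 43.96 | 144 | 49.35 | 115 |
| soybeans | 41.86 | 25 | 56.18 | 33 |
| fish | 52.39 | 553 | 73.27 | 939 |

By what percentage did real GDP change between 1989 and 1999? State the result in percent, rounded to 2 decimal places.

46.30%

Real GDP 1989 = Nominal GDP 1989 = 25.54·160 + 43.96·144 + 41.86·25 + 52.39·553 = 40434.81.
Real GDP 1999 (at 1989 prices) = 25.54·138 + 43.96·115 + 41.86·33 + 52.39·939 = 59155.51.
Real growth = 59155.51/40434.81 − 1 = 0.4630.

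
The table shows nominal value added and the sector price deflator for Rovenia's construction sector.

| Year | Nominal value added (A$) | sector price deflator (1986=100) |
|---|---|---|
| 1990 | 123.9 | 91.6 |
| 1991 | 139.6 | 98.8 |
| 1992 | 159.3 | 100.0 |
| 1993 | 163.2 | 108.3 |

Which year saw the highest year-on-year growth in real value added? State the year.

1991: real = 139.6/0.988 = 141.30; growth vs 1990 (135.26) = 4.47%.
1992: real = 159.3/1.000 = 159.30; growth vs 1991 (141.30) = 12.74%.
1993: real = 163.2/1.083 = 150.69; growth vs 1992 (159.30) = -5.40%.

1992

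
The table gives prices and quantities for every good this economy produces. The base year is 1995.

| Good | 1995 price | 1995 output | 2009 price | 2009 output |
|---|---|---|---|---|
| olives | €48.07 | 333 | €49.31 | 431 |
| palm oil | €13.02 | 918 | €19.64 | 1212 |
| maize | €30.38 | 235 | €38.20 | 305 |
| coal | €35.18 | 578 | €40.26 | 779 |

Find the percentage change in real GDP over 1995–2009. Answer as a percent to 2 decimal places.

32.00%

Real GDP 1995 = Nominal GDP 1995 = 48.07·333 + 13.02·918 + 30.38·235 + 35.18·578 = 55433.01.
Real GDP 2009 (at 1995 prices) = 48.07·431 + 13.02·1212 + 30.38·305 + 35.18·779 = 73169.53.
Real growth = 73169.53/55433.01 − 1 = 0.3200.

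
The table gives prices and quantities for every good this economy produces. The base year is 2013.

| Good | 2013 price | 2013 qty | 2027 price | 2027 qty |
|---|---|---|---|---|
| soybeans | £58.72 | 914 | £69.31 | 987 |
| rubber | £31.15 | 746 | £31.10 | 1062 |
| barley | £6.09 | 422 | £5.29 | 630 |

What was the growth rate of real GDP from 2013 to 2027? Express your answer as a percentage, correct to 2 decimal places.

19.37%

Real GDP 2013 = Nominal GDP 2013 = 58.72·914 + 31.15·746 + 6.09·422 = 79477.96.
Real GDP 2027 (at 2013 prices) = 58.72·987 + 31.15·1062 + 6.09·630 = 94874.64.
Real growth = 94874.64/79477.96 − 1 = 0.1937.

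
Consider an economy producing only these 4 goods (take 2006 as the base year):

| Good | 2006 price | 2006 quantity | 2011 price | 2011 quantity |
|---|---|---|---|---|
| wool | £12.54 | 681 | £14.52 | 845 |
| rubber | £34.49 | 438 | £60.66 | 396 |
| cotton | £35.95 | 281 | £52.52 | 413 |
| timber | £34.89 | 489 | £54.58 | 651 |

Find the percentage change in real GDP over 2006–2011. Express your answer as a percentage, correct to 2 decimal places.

Real GDP 2006 = Nominal GDP 2006 = 12.54·681 + 34.49·438 + 35.95·281 + 34.89·489 = 50809.52.
Real GDP 2011 (at 2006 prices) = 12.54·845 + 34.49·396 + 35.95·413 + 34.89·651 = 61815.08.
Real growth = 61815.08/50809.52 − 1 = 0.2166.

21.66%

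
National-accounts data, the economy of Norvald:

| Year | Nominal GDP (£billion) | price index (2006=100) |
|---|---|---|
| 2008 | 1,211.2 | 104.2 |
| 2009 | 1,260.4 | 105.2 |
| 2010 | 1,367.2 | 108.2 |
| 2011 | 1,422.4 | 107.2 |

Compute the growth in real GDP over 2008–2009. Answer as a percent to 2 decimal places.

3.07%

Real GDP 2008 = 1211.2/1.042 = 1162.38.
Real GDP 2009 = 1260.4/1.052 = 1198.10.
Change = 1198.10/1162.38 − 1 = 0.0307.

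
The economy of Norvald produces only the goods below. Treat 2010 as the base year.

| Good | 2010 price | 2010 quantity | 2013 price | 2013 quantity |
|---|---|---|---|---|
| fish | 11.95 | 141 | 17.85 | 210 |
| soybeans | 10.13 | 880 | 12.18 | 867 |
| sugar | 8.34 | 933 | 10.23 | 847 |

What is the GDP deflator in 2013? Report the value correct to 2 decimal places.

125.15

Nominal GDP 2013 = 17.85·210 + 12.18·867 + 10.23·847 = 22973.37.
Real GDP 2013 (at 2010 prices) = 11.95·210 + 10.13·867 + 8.34·847 = 18356.19.
Deflator = Nominal/Real × 100 = 22973.37/18356.19 × 100 = 125.153.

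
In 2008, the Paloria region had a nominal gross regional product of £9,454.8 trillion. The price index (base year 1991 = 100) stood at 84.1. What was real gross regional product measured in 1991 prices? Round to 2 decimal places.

Real gross regional product = Nominal / (price index/100) = 9454.8 / 0.841 = 11242.33.

£11,242.33 trillion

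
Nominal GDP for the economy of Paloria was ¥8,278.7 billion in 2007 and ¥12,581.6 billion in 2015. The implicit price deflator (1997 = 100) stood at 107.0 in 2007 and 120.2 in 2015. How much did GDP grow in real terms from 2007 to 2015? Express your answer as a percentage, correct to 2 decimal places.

Deflate each year: 2007 → 8278.7/1.070 = 7737.10; 2015 → 12581.6/1.202 = 10467.22.
So real GDP changed by 10467.22/7737.10 − 1 = 0.3529, i.e. 35.29%.

35.29%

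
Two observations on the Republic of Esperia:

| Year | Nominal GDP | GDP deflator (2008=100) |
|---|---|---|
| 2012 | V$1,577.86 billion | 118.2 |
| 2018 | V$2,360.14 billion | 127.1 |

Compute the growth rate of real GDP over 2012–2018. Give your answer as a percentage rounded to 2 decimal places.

Real GDP 2012 = 1577.86 / 1.182 = 1334.91.
Real GDP 2018 = 2360.14 / 1.271 = 1856.92.
Real growth = 1856.92 / 1334.91 − 1 = 0.3910.

39.10%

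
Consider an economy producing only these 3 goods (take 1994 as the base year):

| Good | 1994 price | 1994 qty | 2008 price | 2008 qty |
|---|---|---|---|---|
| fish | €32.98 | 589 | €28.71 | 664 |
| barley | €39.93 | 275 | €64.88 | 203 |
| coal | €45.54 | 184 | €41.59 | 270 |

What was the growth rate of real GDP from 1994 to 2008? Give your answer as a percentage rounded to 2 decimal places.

9.06%

Real GDP 1994 = Nominal GDP 1994 = 32.98·589 + 39.93·275 + 45.54·184 = 38785.33.
Real GDP 2008 (at 1994 prices) = 32.98·664 + 39.93·203 + 45.54·270 = 42300.31.
Real growth = 42300.31/38785.33 − 1 = 0.0906.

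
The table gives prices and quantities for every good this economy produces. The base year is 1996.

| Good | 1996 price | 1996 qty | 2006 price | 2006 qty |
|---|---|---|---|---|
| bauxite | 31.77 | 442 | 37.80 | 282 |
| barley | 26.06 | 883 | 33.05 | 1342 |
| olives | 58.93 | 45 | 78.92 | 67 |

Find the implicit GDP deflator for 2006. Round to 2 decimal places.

Nominal GDP 2006 = 37.80·282 + 33.05·1342 + 78.92·67 = 60300.34.
Real GDP 2006 (at 1996 prices) = 31.77·282 + 26.06·1342 + 58.93·67 = 47879.97.
Deflator = Nominal/Real × 100 = 60300.34/47879.97 × 100 = 125.941.

125.94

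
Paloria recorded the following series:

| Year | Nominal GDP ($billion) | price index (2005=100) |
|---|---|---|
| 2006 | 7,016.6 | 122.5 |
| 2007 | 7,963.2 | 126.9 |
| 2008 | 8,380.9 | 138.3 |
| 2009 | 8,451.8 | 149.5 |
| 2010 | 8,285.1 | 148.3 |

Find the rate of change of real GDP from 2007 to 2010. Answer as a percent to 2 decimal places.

Real GDP 2007 = 7963.2/1.269 = 6275.18.
Real GDP 2010 = 8285.1/1.483 = 5586.72.
Change = 5586.72/6275.18 − 1 = -0.1097.

-10.97%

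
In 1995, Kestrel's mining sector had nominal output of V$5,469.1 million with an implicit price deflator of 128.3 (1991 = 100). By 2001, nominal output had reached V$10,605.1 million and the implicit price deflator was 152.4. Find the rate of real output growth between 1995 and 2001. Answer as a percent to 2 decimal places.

Real output 1995 = 5469.1 / 1.283 = 4262.74.
Real output 2001 = 10605.1 / 1.524 = 6958.73.
Real growth = 6958.73 / 4262.74 − 1 = 0.6325.

63.25%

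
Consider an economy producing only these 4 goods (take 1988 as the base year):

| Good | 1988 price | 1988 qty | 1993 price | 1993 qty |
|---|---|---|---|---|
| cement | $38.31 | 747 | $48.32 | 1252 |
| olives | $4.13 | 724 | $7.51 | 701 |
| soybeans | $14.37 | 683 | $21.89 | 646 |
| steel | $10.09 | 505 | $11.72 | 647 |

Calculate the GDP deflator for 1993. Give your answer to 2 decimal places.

131.22

Nominal GDP 1993 = 48.32·1252 + 7.51·701 + 21.89·646 + 11.72·647 = 87484.93.
Real GDP 1993 (at 1988 prices) = 38.31·1252 + 4.13·701 + 14.37·646 + 10.09·647 = 66670.50.
Deflator = Nominal/Real × 100 = 87484.93/66670.50 × 100 = 131.220.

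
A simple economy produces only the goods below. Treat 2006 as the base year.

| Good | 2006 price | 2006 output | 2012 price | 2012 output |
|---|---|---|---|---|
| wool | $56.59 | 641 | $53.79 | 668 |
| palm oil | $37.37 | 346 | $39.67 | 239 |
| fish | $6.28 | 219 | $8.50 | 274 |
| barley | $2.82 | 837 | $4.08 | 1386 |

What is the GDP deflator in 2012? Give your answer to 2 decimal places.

101.97

Nominal GDP 2012 = 53.79·668 + 39.67·239 + 8.50·274 + 4.08·1386 = 53396.73.
Real GDP 2012 (at 2006 prices) = 56.59·668 + 37.37·239 + 6.28·274 + 2.82·1386 = 52362.79.
Deflator = Nominal/Real × 100 = 53396.73/52362.79 × 100 = 101.975.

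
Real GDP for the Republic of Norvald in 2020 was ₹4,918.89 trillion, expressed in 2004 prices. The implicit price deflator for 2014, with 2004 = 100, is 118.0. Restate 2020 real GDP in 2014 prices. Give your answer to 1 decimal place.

Real GDP in 2014 prices = Real GDP in 2004 prices × (P_2014/P_2004) = 4918.89 × 1.180 = 5804.29.

₹5,804.3 trillion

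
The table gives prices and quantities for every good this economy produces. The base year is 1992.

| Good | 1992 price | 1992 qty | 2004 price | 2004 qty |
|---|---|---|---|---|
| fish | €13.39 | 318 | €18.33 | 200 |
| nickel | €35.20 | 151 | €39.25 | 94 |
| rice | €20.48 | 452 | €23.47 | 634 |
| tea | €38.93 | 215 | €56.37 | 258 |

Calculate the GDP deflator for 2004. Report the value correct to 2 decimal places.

126.76

Nominal GDP 2004 = 18.33·200 + 39.25·94 + 23.47·634 + 56.37·258 = 36778.94.
Real GDP 2004 (at 1992 prices) = 13.39·200 + 35.20·94 + 20.48·634 + 38.93·258 = 29015.06.
Deflator = Nominal/Real × 100 = 36778.94/29015.06 × 100 = 126.758.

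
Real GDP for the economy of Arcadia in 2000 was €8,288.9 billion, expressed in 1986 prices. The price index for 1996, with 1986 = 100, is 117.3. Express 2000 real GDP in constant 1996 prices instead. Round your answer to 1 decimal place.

€9,722.9 billion

Real GDP in 1996 prices = Real GDP in 1986 prices × (P_1996/P_1986) = 8288.9 × 1.173 = 9722.88.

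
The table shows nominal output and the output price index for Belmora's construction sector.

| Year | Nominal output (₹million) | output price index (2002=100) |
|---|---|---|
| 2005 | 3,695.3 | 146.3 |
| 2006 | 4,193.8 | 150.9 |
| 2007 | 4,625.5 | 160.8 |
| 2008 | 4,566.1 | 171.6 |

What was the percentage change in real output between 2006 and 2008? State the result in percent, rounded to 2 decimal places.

-4.26%

Real output 2006 = 4193.8/1.509 = 2779.19.
Real output 2008 = 4566.1/1.716 = 2660.90.
Change = 2660.90/2779.19 − 1 = -0.0426.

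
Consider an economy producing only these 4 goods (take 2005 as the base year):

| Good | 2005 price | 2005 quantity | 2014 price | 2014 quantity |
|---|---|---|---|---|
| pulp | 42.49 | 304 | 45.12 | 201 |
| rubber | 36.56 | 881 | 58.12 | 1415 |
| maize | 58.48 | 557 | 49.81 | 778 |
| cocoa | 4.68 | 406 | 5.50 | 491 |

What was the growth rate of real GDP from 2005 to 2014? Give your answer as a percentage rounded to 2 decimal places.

Real GDP 2005 = Nominal GDP 2005 = 42.49·304 + 36.56·881 + 58.48·557 + 4.68·406 = 79599.76.
Real GDP 2014 (at 2005 prices) = 42.49·201 + 36.56·1415 + 58.48·778 + 4.68·491 = 108068.21.
Real growth = 108068.21/79599.76 − 1 = 0.3576.

35.76%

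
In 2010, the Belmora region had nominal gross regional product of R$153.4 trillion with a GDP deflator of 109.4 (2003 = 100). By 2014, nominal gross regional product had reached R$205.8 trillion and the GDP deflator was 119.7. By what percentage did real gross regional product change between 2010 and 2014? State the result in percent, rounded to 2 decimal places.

Real gross regional product 2010 = 153.4 / 1.094 = 140.22.
Real gross regional product 2014 = 205.8 / 1.197 = 171.93.
Real growth = 171.93 / 140.22 − 1 = 0.2261.

22.61%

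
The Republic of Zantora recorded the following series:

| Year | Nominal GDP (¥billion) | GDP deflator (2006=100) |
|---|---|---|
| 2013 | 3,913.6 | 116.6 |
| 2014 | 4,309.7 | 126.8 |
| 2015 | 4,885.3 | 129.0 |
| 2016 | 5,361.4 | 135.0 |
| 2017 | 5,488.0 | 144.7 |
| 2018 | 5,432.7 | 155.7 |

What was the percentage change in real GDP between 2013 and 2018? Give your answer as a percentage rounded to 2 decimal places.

3.96%

Real GDP 2013 = 3913.6/1.166 = 3356.43.
Real GDP 2018 = 5432.7/1.557 = 3489.21.
Change = 3489.21/3356.43 − 1 = 0.0396.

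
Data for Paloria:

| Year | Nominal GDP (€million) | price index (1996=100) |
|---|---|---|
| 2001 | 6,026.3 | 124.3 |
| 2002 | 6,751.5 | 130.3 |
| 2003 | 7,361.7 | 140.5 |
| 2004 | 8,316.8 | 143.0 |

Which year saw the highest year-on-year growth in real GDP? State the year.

2004

2002: real = 6751.5/1.303 = 5181.50; growth vs 2001 (4848.19) = 6.87%.
2003: real = 7361.7/1.405 = 5239.64; growth vs 2002 (5181.50) = 1.12%.
2004: real = 8316.8/1.430 = 5815.94; growth vs 2003 (5239.64) = 11.00%.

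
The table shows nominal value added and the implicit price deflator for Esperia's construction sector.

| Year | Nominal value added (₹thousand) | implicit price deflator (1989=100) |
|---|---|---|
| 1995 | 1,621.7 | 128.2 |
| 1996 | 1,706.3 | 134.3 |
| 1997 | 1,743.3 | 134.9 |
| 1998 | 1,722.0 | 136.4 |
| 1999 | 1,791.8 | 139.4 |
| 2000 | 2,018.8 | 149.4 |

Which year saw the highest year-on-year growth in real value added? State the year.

1996: real = 1706.3/1.343 = 1270.51; growth vs 1995 (1264.98) = 0.44%.
1997: real = 1743.3/1.349 = 1292.29; growth vs 1996 (1270.51) = 1.71%.
1998: real = 1722.0/1.364 = 1262.46; growth vs 1997 (1292.29) = -2.31%.
1999: real = 1791.8/1.394 = 1285.37; growth vs 1998 (1262.46) = 1.81%.
2000: real = 2018.8/1.494 = 1351.27; growth vs 1999 (1285.37) = 5.13%.

2000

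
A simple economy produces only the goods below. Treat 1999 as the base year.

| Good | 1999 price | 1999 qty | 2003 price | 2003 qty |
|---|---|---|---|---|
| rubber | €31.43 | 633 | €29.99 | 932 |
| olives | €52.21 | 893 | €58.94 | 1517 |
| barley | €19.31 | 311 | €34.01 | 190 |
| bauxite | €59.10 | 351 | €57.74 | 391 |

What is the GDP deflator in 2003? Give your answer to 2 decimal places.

108.23

Nominal GDP 2003 = 29.99·932 + 58.94·1517 + 34.01·190 + 57.74·391 = 146400.90.
Real GDP 2003 (at 1999 prices) = 31.43·932 + 52.21·1517 + 19.31·190 + 59.10·391 = 135272.33.
Deflator = Nominal/Real × 100 = 146400.90/135272.33 × 100 = 108.227.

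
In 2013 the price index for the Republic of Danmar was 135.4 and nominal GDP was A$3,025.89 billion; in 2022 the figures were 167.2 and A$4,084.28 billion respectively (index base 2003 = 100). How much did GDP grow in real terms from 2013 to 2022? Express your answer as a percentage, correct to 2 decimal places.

9.31%

Real GDP 2013 = 3025.89 / 1.354 = 2234.78.
Real GDP 2022 = 4084.28 / 1.672 = 2442.75.
Real growth = 2442.75 / 2234.78 − 1 = 0.0931.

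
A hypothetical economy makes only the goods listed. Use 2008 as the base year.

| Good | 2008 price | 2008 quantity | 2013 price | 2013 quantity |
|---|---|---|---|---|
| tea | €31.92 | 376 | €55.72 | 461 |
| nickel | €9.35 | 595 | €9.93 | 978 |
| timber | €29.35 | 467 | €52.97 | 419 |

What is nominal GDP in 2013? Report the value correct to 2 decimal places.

€57592.89

Nominal GDP 2013 = Σ (p_2013 × q_2013) = 55.72·461 + 9.93·978 + 52.97·419 = 57592.89.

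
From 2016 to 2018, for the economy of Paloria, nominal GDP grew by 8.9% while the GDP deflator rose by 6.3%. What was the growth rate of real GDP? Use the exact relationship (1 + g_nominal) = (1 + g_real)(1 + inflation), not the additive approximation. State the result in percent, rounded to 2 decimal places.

(1 + g_nom) = (1 + g_real)(1 + π), so g_real = 1.0890 / 1.0630 − 1 = 0.02446.

2.45%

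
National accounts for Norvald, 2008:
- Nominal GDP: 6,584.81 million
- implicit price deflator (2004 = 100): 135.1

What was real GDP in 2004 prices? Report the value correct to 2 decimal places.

Real GDP = Nominal / (implicit price deflator/100) = 6584.81 / 1.351 = 4874.03.

4,874.03 million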